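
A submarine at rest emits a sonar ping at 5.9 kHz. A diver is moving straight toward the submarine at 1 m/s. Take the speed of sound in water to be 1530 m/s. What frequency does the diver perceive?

Moving observer, stationary source: f' = f · (v + v_o)/v.
f' = 5.9 × (1530 + 1)/1530 = 5.9 × 1531/1530 ≈ 5.90 kHz.

5.90 kHz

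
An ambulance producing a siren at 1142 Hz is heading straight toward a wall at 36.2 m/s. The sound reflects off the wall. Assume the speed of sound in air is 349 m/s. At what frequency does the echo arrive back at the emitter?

The wall receives the sound from a moving source: f₁ = f₀ · v/(v − v_e) = 1142 × 349/312.8 ≈ 1274 Hz.
On the return leg the ambulance is a moving observer: f₂ = f₁ · (v + v_e)/v = 1274 × 385.2/349 ≈ 1406 Hz.

1406 Hz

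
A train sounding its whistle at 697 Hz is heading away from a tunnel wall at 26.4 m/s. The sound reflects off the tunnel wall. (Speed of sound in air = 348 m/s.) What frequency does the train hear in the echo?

The tunnel wall receives the sound from a moving source: f₁ = f₀ · v/(v + v_e) = 697 × 348/374.4 ≈ 648 Hz.
On the return leg the train is a moving observer: f₂ = f₁ · (v − v_e)/v = 648 × 321.6/348 ≈ 599 Hz.

599 Hz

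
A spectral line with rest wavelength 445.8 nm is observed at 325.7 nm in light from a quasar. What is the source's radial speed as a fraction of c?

λ'/λ₀ = 0.7306 < 1 (blueshift), so the source is approaching.
λ'/λ₀ = √((1 − β)/(1 + β)) for an approaching source ⇒ β = (1 − r²)/(1 + r²) with r = λ'/λ₀.
β = (1 − 0.5338)/(1 + 0.5338) ≈ 0.304.

0.304c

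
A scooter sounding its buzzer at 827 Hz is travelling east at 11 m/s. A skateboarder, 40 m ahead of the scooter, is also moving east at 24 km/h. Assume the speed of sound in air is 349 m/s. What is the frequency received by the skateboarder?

838 Hz

24 km/h = 6.667 m/s.
The skateboarder is ahead, so the scooter is moving toward it while the skateboarder is moving away from the scooter.
General Doppler shift: f' = f · (v − v_o)/(v − v_s).
f' = 827 × (349 − 6.667)/(349 − 11) = 827 × 342.33/338 ≈ 838 Hz.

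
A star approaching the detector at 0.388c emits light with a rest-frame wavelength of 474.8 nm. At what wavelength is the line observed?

Relativistic Doppler for wavelength: λ' = λ₀ · √((1 − β)/(1 + β)).
λ' = 474.8 × √(0.6120/1.3880) = 474.8 × 0.66402 ≈ 315.3 nm.

315.3 nm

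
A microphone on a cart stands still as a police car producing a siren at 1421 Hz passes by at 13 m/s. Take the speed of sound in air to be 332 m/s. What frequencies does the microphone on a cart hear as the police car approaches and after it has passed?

Approaching: f₁ = f · v/(v − v_s) = 1421 × 332/319 ≈ 1479 Hz.
Receding: f₂ = f · v/(v + v_s) = 1421 × 332/345 ≈ 1367 Hz.

1479 Hz approaching; 1367 Hz receding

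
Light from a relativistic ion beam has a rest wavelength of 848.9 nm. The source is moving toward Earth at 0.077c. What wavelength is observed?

785.9 nm

Relativistic Doppler for wavelength: λ' = λ₀ · √((1 − β)/(1 + β)).
λ' = 848.9 × √(0.9230/1.0770) = 848.9 × 0.92575 ≈ 785.9 nm.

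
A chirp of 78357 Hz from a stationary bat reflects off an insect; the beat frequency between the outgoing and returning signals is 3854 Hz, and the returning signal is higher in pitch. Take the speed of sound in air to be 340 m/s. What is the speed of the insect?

Double Doppler shift off a moving reflector: f₂ = f₀ · (v + u)/(v − u) (u > 0 toward emitter).
Returning signal is higher, so f₂ = f₀ + Δf = 78357 + 3854 = 82211 Hz.
Rearranging, u = v · (f₂ − f₀)/(f₂ + f₀) = 340 × 3854/160568 ≈ 8.2 m/s.
So the insect is moving at 8.2 m/s toward the emitter.

8.2 m/s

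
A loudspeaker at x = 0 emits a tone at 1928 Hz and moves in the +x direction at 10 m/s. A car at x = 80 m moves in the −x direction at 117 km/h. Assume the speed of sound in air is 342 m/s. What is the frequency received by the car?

117 km/h = 32.5 m/s.
The observer lies on the +x side, so the source is heading toward the observer and the observer is heading toward the source.
General Doppler shift: f' = f · (v + v_o)/(v − v_s).
f' = 1928 × (342 + 32.5)/(342 − 10) = 1928 × 374.5/332 ≈ 2175 Hz.

2175 Hz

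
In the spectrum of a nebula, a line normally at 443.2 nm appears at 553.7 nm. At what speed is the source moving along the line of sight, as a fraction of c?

0.219

λ'/λ₀ = 1.2493 > 1 (redshift), so the source is receding.
λ'/λ₀ = √((1 + β)/(1 − β)) for a receding source ⇒ β = (r² − 1)/(r² + 1) with r = λ'/λ₀.
β = (1.5608 − 1)/(1.5608 + 1) ≈ 0.219.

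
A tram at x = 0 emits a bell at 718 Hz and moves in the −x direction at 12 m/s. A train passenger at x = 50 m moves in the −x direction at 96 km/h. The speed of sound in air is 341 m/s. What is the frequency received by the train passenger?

96 km/h = 26.67 m/s.
The observer lies on the +x side, so the source is heading away from the observer and the observer is heading toward the source.
General Doppler shift: f' = f · (v + v_o)/(v + v_s).
f' = 718 × (341 + 26.67)/(341 + 12) = 718 × 367.67/353 ≈ 748 Hz.

748 Hz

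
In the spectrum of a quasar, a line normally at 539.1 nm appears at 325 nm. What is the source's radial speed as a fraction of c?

λ'/λ₀ = 0.6029 < 1 (blueshift), so the source is approaching.
λ'/λ₀ = √((1 − β)/(1 + β)) for an approaching source ⇒ β = (1 − r²)/(1 + r²) with r = λ'/λ₀.
β = (1 − 0.3634)/(1 + 0.3634) ≈ 0.467.

0.467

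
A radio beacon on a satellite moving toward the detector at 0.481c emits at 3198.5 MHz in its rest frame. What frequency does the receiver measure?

5403.1 MHz

Relativistic Doppler for frequency: f' = f₀ · √((1 + β)/(1 − β)).
f' = 3198.5 × √(1.4810/0.5190) = 3198.5 × 1.68925 ≈ 5403.1 MHz.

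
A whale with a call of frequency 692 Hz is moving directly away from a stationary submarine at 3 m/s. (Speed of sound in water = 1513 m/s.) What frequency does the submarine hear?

Only the source moves, away from the listener, so f' = f · v/(v + v_s).
f' = 692 × 1513/(1513 + 3) = 692 × 1513/1516 ≈ 691 Hz.

691 Hz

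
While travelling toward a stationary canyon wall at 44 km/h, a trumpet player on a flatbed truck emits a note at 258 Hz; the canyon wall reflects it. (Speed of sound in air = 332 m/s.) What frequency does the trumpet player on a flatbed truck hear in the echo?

278 Hz

44 km/h = 12.22 m/s.
The canyon wall receives the sound from a moving source: f₁ = f₀ · v/(v − v_e) = 258 × 332/319.78 ≈ 268 Hz.
On the return leg the trumpet player on a flatbed truck is a moving observer: f₂ = f₁ · (v + v_e)/v = 268 × 344.22/332 ≈ 278 Hz.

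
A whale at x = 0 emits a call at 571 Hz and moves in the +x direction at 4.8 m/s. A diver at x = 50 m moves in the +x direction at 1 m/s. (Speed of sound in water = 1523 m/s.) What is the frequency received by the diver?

The observer lies on the +x side, so the source is heading toward the observer and the observer is heading away from the source.
With source approaching and observer receding, f' = f · (v − v_o)/(v − v_s).
f' = 571 × (1523 − 1)/(1523 − 4.8) = 571 × 1522/1518.2 ≈ 572 Hz.

572 Hz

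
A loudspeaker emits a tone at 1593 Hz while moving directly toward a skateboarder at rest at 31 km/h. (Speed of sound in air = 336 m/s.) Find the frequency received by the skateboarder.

31 km/h = 8.611 m/s.
With the source moving toward a stationary observer, f' = f · v/(v − v_s).
f' = 1593 × 336/(336 − 8.611) = 1593 × 336/327.4 ≈ 1635 Hz.

1635 Hz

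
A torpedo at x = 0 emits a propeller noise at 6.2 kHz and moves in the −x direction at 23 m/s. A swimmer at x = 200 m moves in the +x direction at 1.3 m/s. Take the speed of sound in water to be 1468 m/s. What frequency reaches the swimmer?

The observer lies on the +x side, so the source is heading away from the observer and the observer is heading away from the source.
With source receding and observer receding, f' = f · (v − v_o)/(v + v_s).
f' = 6.2 × (1468 − 1.3)/(1468 + 23) = 6.2 × 1466.7/1491 ≈ 6.10 kHz.

6.10 kHz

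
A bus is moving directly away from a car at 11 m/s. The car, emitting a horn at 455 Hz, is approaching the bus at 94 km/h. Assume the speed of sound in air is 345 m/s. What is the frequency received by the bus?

94 km/h = 26.11 m/s.
General Doppler shift: f' = f · (v − v_o)/(v − v_s).
f' = 455 × (345 − 11)/(345 − 26.11) = 455 × 334/318.89 ≈ 477 Hz.

477 Hz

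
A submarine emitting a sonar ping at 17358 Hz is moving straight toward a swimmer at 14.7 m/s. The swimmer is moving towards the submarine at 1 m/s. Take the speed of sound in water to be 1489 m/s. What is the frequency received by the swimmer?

With source approaching and observer approaching, f' = f · (v + v_o)/(v − v_s).
f' = 17358 × (1489 + 1)/(1489 − 14.7) = 17358 × 1490/1474.3 ≈ 17543 Hz.

17543 Hz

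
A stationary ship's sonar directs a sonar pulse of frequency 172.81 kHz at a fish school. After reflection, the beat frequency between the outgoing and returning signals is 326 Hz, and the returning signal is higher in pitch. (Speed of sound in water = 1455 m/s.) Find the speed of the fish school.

1.37 m/s

Double Doppler shift off a moving reflector: f₂ = f₀ · (v + u)/(v − u) (u > 0 toward emitter).
Returning signal is higher, so f₂ = f₀ + Δf = 172810 + 326 = 173136 Hz.
Rearranging, u = v · (f₂ − f₀)/(f₂ + f₀) = 1455 × 326/345946 ≈ 1.37 m/s.
So the fish school is moving at 1.37 m/s toward the emitter.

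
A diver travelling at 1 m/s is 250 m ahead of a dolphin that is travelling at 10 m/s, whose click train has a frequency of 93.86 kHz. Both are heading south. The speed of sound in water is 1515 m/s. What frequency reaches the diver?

94.4 kHz

The diver is ahead, so the dolphin is moving toward it while the diver is moving away from the dolphin.
Both move, so f' = f · (v − v_o)/(v − v_s).
f' = 93.86 × (1515 − 1)/(1515 − 10) = 93.86 × 1514/1505 ≈ 94.4 kHz.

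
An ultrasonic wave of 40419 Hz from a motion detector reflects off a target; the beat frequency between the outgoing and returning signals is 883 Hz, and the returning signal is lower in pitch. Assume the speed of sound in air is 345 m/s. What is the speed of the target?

3.8 m/s

Double Doppler shift off a moving reflector: f₂ = f₀ · (v + u)/(v − u) (u > 0 toward emitter).
Returning signal is lower, so f₂ = f₀ − Δf = 40419 − 883 = 39536 Hz.
Rearranging, u = v · (f₂ − f₀)/(f₂ + f₀) = 345 × -883/79955 ≈ -3.8 m/s.
So the target is moving at 3.8 m/s away from the emitter.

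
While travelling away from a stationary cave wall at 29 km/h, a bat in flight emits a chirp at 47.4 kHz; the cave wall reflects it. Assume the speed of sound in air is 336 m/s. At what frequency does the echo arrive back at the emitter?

29 km/h = 8.056 m/s.
The cave wall receives the sound from a moving source: f₁ = f₀ · v/(v + v_e) = 47.4 × 336/344.06 ≈ 46.3 kHz.
On the return leg the bat in flight is a moving observer: f₂ = f₁ · (v − v_e)/v = 46.3 × 327.94/336 ≈ 45.2 kHz.

45.2 kHz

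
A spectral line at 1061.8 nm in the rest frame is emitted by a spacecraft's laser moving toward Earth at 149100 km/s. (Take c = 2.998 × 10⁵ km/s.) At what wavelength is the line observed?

615.2 nm

β = v/c = 149100/299800 = 0.4973.
Relativistic Doppler for wavelength: λ' = λ₀ · √((1 − β)/(1 + β)).
λ' = 1061.8 × √(0.5027/1.4973) = 1061.8 × 0.57940 ≈ 615.2 nm.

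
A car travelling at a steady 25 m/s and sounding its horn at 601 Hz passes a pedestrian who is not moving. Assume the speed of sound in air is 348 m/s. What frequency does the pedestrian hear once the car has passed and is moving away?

561 Hz

Receding: f₂ = f · v/(v + v_s) = 601 × 348/373 ≈ 561 Hz.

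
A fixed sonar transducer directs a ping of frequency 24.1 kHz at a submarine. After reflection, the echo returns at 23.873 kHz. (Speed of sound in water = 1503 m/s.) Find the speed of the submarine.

7.1 m/s

Double Doppler shift off a moving reflector: f₂ = f₀ · (v + u)/(v − u) (u > 0 toward emitter).
Rearranging, u = v · (f₂ − f₀)/(f₂ + f₀) = 1503 × -0.227/47.973 ≈ -7.1 m/s.
So the submarine is moving at 7.1 m/s away from the emitter.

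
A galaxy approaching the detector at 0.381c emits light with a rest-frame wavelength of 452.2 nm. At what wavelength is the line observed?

Relativistic Doppler for wavelength: λ' = λ₀ · √((1 − β)/(1 + β)).
λ' = 452.2 × √(0.6190/1.3810) = 452.2 × 0.66950 ≈ 302.7 nm.

302.7 nm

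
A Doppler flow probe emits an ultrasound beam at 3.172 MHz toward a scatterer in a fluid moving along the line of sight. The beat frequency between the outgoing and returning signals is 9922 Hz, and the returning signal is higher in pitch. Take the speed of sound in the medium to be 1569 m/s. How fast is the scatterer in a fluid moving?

2.45 m/s

Double Doppler shift off a moving reflector: f₂ = f₀ · (v + u)/(v − u) (u > 0 toward emitter).
Returning signal is higher, so f₂ = f₀ + Δf = 3172000 + 9922 = 3181922 Hz.
Rearranging, u = v · (f₂ − f₀)/(f₂ + f₀) = 1569 × 9922/6353922 ≈ 2.45 m/s.
So the scatterer in a fluid is moving at 2.45 m/s toward the emitter.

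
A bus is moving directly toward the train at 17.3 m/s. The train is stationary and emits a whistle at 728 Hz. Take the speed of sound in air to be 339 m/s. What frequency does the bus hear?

765 Hz

Moving observer, stationary source: f' = f · (v + v_o)/v.
f' = 728 × (339 + 17.3)/339 = 728 × 356.3/339 ≈ 765 Hz.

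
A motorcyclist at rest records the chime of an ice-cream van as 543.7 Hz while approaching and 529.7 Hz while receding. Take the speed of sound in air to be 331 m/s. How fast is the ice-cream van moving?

f₁/f₂ = (v + v_s)/(v − v_s), so v_s = v · (f₁ − f₂)/(f₁ + f₂).
v_s = 331 × (543.7 − 529.7)/(543.7 + 529.7) = 331 × 14.0/1073.4 ≈ 4.3 m/s.

4.3 m/s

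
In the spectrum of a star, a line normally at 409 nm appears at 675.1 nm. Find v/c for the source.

0.463c

λ'/λ₀ = 1.6506 > 1 (redshift), so the source is receding.
λ'/λ₀ = √((1 + β)/(1 − β)) for a receding source ⇒ β = (r² − 1)/(r² + 1) with r = λ'/λ₀.
β = (2.7245 − 1)/(2.7245 + 1) ≈ 0.463.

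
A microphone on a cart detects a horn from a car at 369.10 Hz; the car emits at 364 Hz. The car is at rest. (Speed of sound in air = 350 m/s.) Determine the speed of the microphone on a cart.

f' > f, so the microphone on a cart is approaching.
f' = f · (v + v_o)/v ⇒ v_o = v · |f'/f − 1|.
v_o = 350 × |369.10/364 − 1| = 350 × 0.01401 ≈ 4.9 m/s.

4.9 m/s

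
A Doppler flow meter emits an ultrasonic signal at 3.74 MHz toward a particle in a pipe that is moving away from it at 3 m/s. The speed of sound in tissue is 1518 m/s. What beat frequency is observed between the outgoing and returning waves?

The particle in a pipe first receives the wave as a moving observer: f₁ = f₀ · (v − u)/v = 3.74 × (1518 − 3)/1518 ≈ 3.73261 MHz.
On reflection it acts as a source moving away from the stationary detector: f₂ = f₁ · v/(v + u) = 3.73261 × 1518/1521 ≈ 3.72525 MHz.
Beat frequency (with f₀ = 3740000 Hz): |f₂ − f₀| = 2u·f₀/(v + u) = 2 × 3 × 3740000/1521 ≈ 14753 Hz.

14753 Hz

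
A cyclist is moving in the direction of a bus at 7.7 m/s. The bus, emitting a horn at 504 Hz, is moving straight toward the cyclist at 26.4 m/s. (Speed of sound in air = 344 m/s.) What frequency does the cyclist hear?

General Doppler shift: f' = f · (v + v_o)/(v − v_s).
f' = 504 × (344 + 7.7)/(344 − 26.4) = 504 × 351.7/317.6 ≈ 558 Hz.

558 Hz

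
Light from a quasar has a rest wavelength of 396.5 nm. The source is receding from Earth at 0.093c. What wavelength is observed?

Relativistic Doppler for wavelength: λ' = λ₀ · √((1 + β)/(1 − β)).
λ' = 396.5 × √(1.0930/0.9070) = 396.5 × 1.09776 ≈ 435.3 nm.

435.3 nm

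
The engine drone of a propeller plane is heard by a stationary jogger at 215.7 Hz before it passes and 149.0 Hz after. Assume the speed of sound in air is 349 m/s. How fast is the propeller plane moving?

f₁/f₂ = (v + v_s)/(v − v_s), so v_s = v · (f₁ − f₂)/(f₁ + f₂).
v_s = 349 × (215.7 − 149.0)/(215.7 + 149.0) = 349 × 66.7/364.7 ≈ 64 m/s.

64 m/s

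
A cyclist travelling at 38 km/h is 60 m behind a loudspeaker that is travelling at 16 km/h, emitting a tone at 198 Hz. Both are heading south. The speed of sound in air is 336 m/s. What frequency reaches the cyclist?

202 Hz

16 km/h = 4.444 m/s; 38 km/h = 10.56 m/s.
The cyclist is behind, so the loudspeaker is moving away from it while the cyclist is moving toward the loudspeaker.
Both move, so f' = f · (v + v_o)/(v + v_s).
f' = 198 × (336 + 10.56)/(336 + 4.444) = 198 × 346.56/340.44 ≈ 202 Hz.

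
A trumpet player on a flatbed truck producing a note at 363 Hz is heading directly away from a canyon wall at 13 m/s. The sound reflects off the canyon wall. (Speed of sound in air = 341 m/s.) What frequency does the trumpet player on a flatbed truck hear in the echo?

The canyon wall receives the sound from a moving source: f₁ = f₀ · v/(v + v_e) = 363 × 341/354 ≈ 350 Hz.
On the return leg the trumpet player on a flatbed truck is a moving observer: f₂ = f₁ · (v − v_e)/v = 350 × 328/341 ≈ 336 Hz.

336 Hz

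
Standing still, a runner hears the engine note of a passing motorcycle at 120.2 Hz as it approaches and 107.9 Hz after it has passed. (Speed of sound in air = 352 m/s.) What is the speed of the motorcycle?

19.0 m/s

f₁/f₂ = (v + v_s)/(v − v_s), so v_s = v · (f₁ − f₂)/(f₁ + f₂).
v_s = 352 × (120.2 − 107.9)/(120.2 + 107.9) = 352 × 12.3/228.1 ≈ 19.0 m/s.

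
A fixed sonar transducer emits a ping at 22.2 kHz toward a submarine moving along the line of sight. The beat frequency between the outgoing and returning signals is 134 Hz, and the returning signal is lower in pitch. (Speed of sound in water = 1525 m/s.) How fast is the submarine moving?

4.6 m/s

Double Doppler shift off a moving reflector: f₂ = f₀ · (v + u)/(v − u) (u > 0 toward emitter).
Returning signal is lower, so f₂ = f₀ − Δf = 22200 − 134 = 22066 Hz.
Rearranging, u = v · (f₂ − f₀)/(f₂ + f₀) = 1525 × -134/44266 ≈ -4.6 m/s.
So the submarine is moving at 4.6 m/s away from the emitter.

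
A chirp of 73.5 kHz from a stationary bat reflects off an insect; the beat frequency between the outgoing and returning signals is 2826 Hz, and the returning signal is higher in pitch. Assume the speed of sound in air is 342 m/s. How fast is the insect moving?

Double Doppler shift off a moving reflector: f₂ = f₀ · (v + u)/(v − u) (u > 0 toward emitter).
Returning signal is higher, so f₂ = f₀ + Δf = 73500 + 2826 = 76326 Hz.
Rearranging, u = v · (f₂ − f₀)/(f₂ + f₀) = 342 × 2826/149826 ≈ 6.5 m/s.
So the insect is moving at 6.5 m/s toward the emitter.

6.5 m/s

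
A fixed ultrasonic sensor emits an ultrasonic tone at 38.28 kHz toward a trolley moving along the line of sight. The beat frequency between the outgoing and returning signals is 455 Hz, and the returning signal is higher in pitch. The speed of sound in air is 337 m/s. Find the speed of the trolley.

Double Doppler shift off a moving reflector: f₂ = f₀ · (v + u)/(v − u) (u > 0 toward emitter).
Returning signal is higher, so f₂ = f₀ + Δf = 38280 + 455 = 38735 Hz.
Rearranging, u = v · (f₂ − f₀)/(f₂ + f₀) = 337 × 455/77015 ≈ 1.99 m/s.
So the trolley is moving at 1.99 m/s toward the emitter.

1.99 m/s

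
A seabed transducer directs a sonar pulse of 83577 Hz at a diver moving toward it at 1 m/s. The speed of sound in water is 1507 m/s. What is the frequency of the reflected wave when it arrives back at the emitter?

83688 Hz

The diver first receives the wave as a moving observer: f₁ = f₀ · (v + u)/v = 83577 × (1507 + 1)/1507 ≈ 83632 Hz.
On reflection it acts as a source moving toward the stationary detector: f₂ = f₁ · v/(v − u) = 83632 × 1507/1506 ≈ 83688 Hz.
Equivalently f₂ = f₀ · (v + u)/(v − u).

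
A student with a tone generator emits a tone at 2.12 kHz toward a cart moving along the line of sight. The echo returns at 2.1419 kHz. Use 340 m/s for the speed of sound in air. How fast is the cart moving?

1.75 m/s

Double Doppler shift off a moving reflector: f₂ = f₀ · (v + u)/(v − u) (u > 0 toward emitter).
Rearranging, u = v · (f₂ − f₀)/(f₂ + f₀) = 340 × 0.0219/4.2619 ≈ 1.75 m/s.
So the cart is moving at 1.75 m/s toward the emitter.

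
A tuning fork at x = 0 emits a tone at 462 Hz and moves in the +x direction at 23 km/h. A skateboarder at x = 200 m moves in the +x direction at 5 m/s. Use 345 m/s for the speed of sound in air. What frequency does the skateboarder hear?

464 Hz

23 km/h = 6.389 m/s.
The observer lies on the +x side, so the source is heading toward the observer and the observer is heading away from the source.
With source approaching and observer receding, f' = f · (v − v_o)/(v − v_s).
f' = 462 × (345 − 5)/(345 − 6.389) = 462 × 340/338.61 ≈ 464 Hz.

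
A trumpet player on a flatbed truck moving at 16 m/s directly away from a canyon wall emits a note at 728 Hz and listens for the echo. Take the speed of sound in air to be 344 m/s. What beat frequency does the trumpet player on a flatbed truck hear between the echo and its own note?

65 Hz

The canyon wall receives the sound from a moving source: f₁ = f₀ · v/(v + v_e) = 728 × 344/360 ≈ 695.6 Hz.
On the return leg the trumpet player on a flatbed truck is a moving observer: f₂ = f₁ · (v − v_e)/v = 695.6 × 328/344 ≈ 663.3 Hz.
Equivalently f₂ = f₀ · (v − v_e)/(v + v_e).
Beat against the emitted tone: |f₂ − f₀| = 2v_e·f₀/(v + v_e) = 2 × 16 × 728/360 ≈ 65 Hz.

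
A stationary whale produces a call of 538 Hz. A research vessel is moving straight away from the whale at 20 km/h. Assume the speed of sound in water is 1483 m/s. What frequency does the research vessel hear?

536 Hz

20 km/h = 5.556 m/s.
Moving observer, stationary source: f' = f · (v − v_o)/v.
f' = 538 × (1483 − 5.556)/1483 = 538 × 1477.4/1483 ≈ 536 Hz.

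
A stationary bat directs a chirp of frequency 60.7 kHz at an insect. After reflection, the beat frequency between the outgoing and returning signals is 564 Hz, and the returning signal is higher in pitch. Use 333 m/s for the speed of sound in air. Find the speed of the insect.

Double Doppler shift off a moving reflector: f₂ = f₀ · (v + u)/(v − u) (u > 0 toward emitter).
Returning signal is higher, so f₂ = f₀ + Δf = 60700 + 564 = 61264 Hz.
Rearranging, u = v · (f₂ − f₀)/(f₂ + f₀) = 333 × 564/121964 ≈ 1.54 m/s.
So the insect is moving at 1.54 m/s toward the emitter.

1.54 m/s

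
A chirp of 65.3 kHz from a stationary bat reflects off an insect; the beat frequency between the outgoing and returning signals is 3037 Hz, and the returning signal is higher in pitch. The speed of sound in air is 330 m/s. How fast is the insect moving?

Double Doppler shift off a moving reflector: f₂ = f₀ · (v + u)/(v − u) (u > 0 toward emitter).
Returning signal is higher, so f₂ = f₀ + Δf = 65300 + 3037 = 68337 Hz.
Rearranging, u = v · (f₂ − f₀)/(f₂ + f₀) = 330 × 3037/133637 ≈ 7.5 m/s.
So the insect is moving at 7.5 m/s toward the emitter.

7.5 m/s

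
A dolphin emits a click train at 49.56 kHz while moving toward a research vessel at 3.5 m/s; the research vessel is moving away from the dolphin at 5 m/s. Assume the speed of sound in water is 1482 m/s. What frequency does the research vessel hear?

With source approaching and observer receding, f' = f · (v − v_o)/(v − v_s).
f' = 49.56 × (1482 − 5)/(1482 − 3.5) = 49.56 × 1477/1478.5 ≈ 49.5 kHz.

49.5 kHz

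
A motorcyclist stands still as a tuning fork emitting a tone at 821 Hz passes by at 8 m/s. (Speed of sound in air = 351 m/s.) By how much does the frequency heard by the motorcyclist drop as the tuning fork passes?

37.4 Hz

Approaching: f₁ = f · v/(v − v_s) = 821 × 351/343 ≈ 840.1 Hz.
Receding: f₂ = f · v/(v + v_s) = 821 × 351/359 ≈ 802.7 Hz.
Drop: f₁ − f₂ = 2f·v·v_s/(v² − v_s²) = 2 × 821 × 351 × 8/(351² − 8²) ≈ 37.4 Hz.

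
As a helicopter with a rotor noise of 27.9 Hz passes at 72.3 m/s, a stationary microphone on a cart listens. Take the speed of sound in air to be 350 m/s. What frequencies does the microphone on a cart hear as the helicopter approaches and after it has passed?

Approaching: f₁ = f · v/(v − v_s) = 27.9 × 350/277.7 ≈ 35.2 Hz.
Receding: f₂ = f · v/(v + v_s) = 27.9 × 350/422.3 ≈ 23.1 Hz.

35.2 Hz approaching; 23.1 Hz receding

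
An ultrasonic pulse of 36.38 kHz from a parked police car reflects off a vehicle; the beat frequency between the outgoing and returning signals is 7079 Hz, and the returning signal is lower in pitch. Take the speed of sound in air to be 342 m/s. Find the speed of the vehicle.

Double Doppler shift off a moving reflector: f₂ = f₀ · (v + u)/(v − u) (u > 0 toward emitter).
Returning signal is lower, so f₂ = f₀ − Δf = 36380 − 7079 = 29301 Hz.
Rearranging, u = v · (f₂ − f₀)/(f₂ + f₀) = 342 × -7079/65681 ≈ -37 m/s.
So the vehicle is moving at 37 m/s away from the emitter.

37 m/s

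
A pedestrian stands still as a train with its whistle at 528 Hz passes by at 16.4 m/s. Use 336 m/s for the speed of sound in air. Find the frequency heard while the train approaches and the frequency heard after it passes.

555 Hz approaching; 503 Hz receding

Approaching: f₁ = f · v/(v − v_s) = 528 × 336/319.6 ≈ 555 Hz.
Receding: f₂ = f · v/(v + v_s) = 528 × 336/352.4 ≈ 503 Hz.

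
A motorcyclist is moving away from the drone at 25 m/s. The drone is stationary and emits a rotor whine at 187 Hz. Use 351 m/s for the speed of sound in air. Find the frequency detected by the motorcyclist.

174 Hz

Only the observer moves, away from the source, so f' = f · (v − v_o)/v.
f' = 187 × (351 − 25)/351 = 187 × 326/351 ≈ 174 Hz.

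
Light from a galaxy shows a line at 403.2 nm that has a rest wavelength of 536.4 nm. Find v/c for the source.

λ'/λ₀ = 0.7517 < 1 (blueshift), so the source is approaching.
λ'/λ₀ = √((1 − β)/(1 + β)) for an approaching source ⇒ β = (1 − r²)/(1 + r²) with r = λ'/λ₀.
β = (1 − 0.5650)/(1 + 0.5650) ≈ 0.278.

0.278c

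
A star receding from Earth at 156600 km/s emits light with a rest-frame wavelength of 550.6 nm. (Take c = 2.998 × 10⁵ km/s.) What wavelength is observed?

β = v/c = 156600/299800 = 0.5223.
Relativistic Doppler for wavelength: λ' = λ₀ · √((1 + β)/(1 − β)).
λ' = 550.6 × √(1.5223/0.4777) = 550.6 × 1.78526 ≈ 983.0 nm.

983.0 nm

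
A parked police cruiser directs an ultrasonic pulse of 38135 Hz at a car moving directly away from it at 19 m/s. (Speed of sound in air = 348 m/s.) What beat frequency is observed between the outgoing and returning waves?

At the car (a moving observer), f₁ = f₀ · (v − u)/v = 38135 × 329/348 ≈ 36053 Hz.
The reflection then acts as a moving source: f₂ = f₁ · v/(v + u) ≈ 34186 Hz.
Beat frequency: |f₂ − f₀| = 2u·f₀/(v + u) = 2 × 19 × 38135/367 ≈ 3949 Hz.

3949 Hz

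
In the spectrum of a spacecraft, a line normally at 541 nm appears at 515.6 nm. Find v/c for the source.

0.048

λ'/λ₀ = 0.9530 < 1 (blueshift), so the source is approaching.
λ'/λ₀ = √((1 − β)/(1 + β)) for an approaching source ⇒ β = (1 − r²)/(1 + r²) with r = λ'/λ₀.
β = (1 − 0.9083)/(1 + 0.9083) ≈ 0.048.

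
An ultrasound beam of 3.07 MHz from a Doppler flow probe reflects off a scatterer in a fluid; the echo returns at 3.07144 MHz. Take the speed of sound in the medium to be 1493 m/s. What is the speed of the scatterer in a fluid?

0.35 m/s

Double Doppler shift off a moving reflector: f₂ = f₀ · (v + u)/(v − u) (u > 0 toward emitter).
Rearranging, u = v · (f₂ − f₀)/(f₂ + f₀) = 1493 × 0.00144/6.14144 ≈ 0.35 m/s.
So the scatterer in a fluid is moving at 0.35 m/s toward the emitter.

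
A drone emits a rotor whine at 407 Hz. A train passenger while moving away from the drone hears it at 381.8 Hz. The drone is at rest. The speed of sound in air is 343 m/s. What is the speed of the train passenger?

21.2 m/s

f' = f · (v − v_o)/v ⇒ v_o = v · |f'/f − 1|.
v_o = 343 × |381.8/407 − 1| = 343 × 0.06192 ≈ 21.2 m/s.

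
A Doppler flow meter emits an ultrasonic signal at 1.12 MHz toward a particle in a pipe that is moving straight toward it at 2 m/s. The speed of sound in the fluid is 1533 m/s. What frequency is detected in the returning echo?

1.1229 MHz

At the particle in a pipe (a moving observer), f₁ = f₀ · (v + u)/v = 1.12 × 1535/1533 ≈ 1.1215 MHz.
On reflection it acts as a source moving toward the stationary detector: f₂ = f₁ · v/(v − u) = 1.1215 × 1533/1531 ≈ 1.1229 MHz.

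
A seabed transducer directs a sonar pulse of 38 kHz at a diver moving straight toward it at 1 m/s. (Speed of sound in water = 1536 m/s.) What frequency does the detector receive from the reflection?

38.0 kHz

At the diver (a moving observer), f₁ = f₀ · (v + u)/v = 38 × 1537/1536 ≈ 38.0 kHz.
On reflection it acts as a source moving toward the stationary detector: f₂ = f₁ · v/(v − u) = 38.0 × 1536/1535 ≈ 38.0 kHz.
Equivalently f₂ = f₀ · (v + u)/(v − u).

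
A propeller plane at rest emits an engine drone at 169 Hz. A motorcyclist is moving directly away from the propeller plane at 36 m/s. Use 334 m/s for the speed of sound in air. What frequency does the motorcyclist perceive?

151 Hz

Only the observer moves, away from the source, so f' = f · (v − v_o)/v.
f' = 169 × (334 − 36)/334 = 169 × 298/334 ≈ 151 Hz.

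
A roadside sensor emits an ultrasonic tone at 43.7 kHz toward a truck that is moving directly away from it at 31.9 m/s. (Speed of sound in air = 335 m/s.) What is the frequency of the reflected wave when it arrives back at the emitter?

36.1 kHz

The truck first receives the wave as a moving observer: f₁ = f₀ · (v − u)/v = 43.7 × (335 − 31.9)/335 ≈ 39.5 kHz.
The reflection then acts as a moving source: f₂ = f₁ · v/(v + u) ≈ 36.1 kHz.
Equivalently f₂ = f₀ · (v − u)/(v + u).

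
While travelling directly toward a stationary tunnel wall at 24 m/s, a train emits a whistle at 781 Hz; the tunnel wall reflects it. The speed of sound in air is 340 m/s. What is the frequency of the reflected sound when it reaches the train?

The tunnel wall receives the sound from a moving source: f₁ = f₀ · v/(v − v_e) = 781 × 340/316 ≈ 840 Hz.
On the return leg the train is a moving observer: f₂ = f₁ · (v + v_e)/v = 840 × 364/340 ≈ 900 Hz.
Equivalently f₂ = f₀ · (v + v_e)/(v − v_e).

900 Hz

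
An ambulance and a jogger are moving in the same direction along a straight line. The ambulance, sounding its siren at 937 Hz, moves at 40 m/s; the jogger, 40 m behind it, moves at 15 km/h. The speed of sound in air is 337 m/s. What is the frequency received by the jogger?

848 Hz

15 km/h = 4.167 m/s.
The jogger is behind, so the ambulance is moving away from it while the jogger is moving toward the ambulance.
Both move, so f' = f · (v + v_o)/(v + v_s).
f' = 937 × (337 + 4.167)/(337 + 40) = 937 × 341.17/377 ≈ 848 Hz.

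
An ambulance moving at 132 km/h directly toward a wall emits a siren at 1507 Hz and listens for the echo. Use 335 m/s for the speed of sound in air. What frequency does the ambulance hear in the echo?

132 km/h = 36.67 m/s.
The wall receives the sound from a moving source: f₁ = f₀ · v/(v − v_e) = 1507 × 335/298.33 ≈ 1692 Hz.
On the return leg the ambulance is a moving observer: f₂ = f₁ · (v + v_e)/v = 1692 × 371.67/335 ≈ 1877 Hz.

1877 Hz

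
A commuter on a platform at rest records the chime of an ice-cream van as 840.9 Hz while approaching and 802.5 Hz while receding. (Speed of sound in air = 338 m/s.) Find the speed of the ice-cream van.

f₁/f₂ = (v + v_s)/(v − v_s), so v_s = v · (f₁ − f₂)/(f₁ + f₂).
v_s = 338 × (840.9 − 802.5)/(840.9 + 802.5) = 338 × 38.4/1643.4 ≈ 7.9 m/s.

7.9 m/s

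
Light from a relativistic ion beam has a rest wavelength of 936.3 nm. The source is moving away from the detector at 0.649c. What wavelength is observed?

Relativistic Doppler for wavelength: λ' = λ₀ · √((1 + β)/(1 − β)).
λ' = 936.3 × √(1.6490/0.3510) = 936.3 × 2.16749 ≈ 2029.4 nm.

2029.4 nm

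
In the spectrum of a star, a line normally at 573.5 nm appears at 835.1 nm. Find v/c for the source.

0.359c

λ'/λ₀ = 1.4561 > 1 (redshift), so the source is receding.
λ'/λ₀ = √((1 + β)/(1 − β)) for a receding source ⇒ β = (r² − 1)/(r² + 1) with r = λ'/λ₀.
β = (2.1204 − 1)/(2.1204 + 1) ≈ 0.359.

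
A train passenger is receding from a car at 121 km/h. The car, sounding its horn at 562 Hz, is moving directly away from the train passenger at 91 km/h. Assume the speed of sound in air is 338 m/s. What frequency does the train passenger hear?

471 Hz

91 km/h = 25.28 m/s; 121 km/h = 33.61 m/s.
General Doppler shift: f' = f · (v − v_o)/(v + v_s).
f' = 562 × (338 − 33.61)/(338 + 25.28) = 562 × 304.39/363.28 ≈ 471 Hz.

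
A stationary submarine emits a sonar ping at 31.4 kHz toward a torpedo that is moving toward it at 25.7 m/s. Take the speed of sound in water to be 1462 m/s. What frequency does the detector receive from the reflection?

32.5 kHz

At the torpedo (a moving observer), f₁ = f₀ · (v + u)/v = 31.4 × 1487.7/1462 ≈ 32.0 kHz.
On reflection it acts as a source moving toward the stationary detector: f₂ = f₁ · v/(v − u) = 32.0 × 1462/1436.3 ≈ 32.5 kHz.
Equivalently f₂ = f₀ · (v + u)/(v − u).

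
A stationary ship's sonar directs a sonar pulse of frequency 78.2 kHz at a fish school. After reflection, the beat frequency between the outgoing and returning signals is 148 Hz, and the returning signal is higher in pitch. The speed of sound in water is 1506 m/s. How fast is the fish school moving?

Double Doppler shift off a moving reflector: f₂ = f₀ · (v + u)/(v − u) (u > 0 toward emitter).
Returning signal is higher, so f₂ = f₀ + Δf = 78200 + 148 = 78348 Hz.
Rearranging, u = v · (f₂ − f₀)/(f₂ + f₀) = 1506 × 148/156548 ≈ 1.42 m/s.
So the fish school is moving at 1.42 m/s toward the emitter.

1.42 m/s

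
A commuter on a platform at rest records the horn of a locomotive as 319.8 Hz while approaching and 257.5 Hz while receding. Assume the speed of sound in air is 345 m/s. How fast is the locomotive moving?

f₁/f₂ = (v + v_s)/(v − v_s), so v_s = v · (f₁ − f₂)/(f₁ + f₂).
v_s = 345 × (319.8 − 257.5)/(319.8 + 257.5) = 345 × 62.3/577.3 ≈ 37 m/s.

37 m/s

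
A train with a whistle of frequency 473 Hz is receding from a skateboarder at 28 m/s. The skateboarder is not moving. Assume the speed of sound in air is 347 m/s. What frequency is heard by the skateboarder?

438 Hz

Only the source moves, away from the listener, so f' = f · v/(v + v_s).
f' = 473 × 347/(347 + 28) = 473 × 347/375 ≈ 438 Hz.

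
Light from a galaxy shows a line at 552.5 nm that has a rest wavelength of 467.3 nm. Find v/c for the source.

0.166

λ'/λ₀ = 1.1823 > 1 (redshift), so the source is receding.
λ'/λ₀ = √((1 + β)/(1 − β)) for a receding source ⇒ β = (r² − 1)/(r² + 1) with r = λ'/λ₀.
β = (1.3979 − 1)/(1.3979 + 1) ≈ 0.166.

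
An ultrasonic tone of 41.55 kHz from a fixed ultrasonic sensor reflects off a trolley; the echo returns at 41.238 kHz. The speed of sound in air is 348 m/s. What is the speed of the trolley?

1.31 m/s

Double Doppler shift off a moving reflector: f₂ = f₀ · (v + u)/(v − u) (u > 0 toward emitter).
Rearranging, u = v · (f₂ − f₀)/(f₂ + f₀) = 348 × -0.312/82.788 ≈ -1.31 m/s.
So the trolley is moving at 1.31 m/s away from the emitter.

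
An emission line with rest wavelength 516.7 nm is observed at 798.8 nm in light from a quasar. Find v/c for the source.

0.410c

λ'/λ₀ = 1.5460 > 1 (redshift), so the source is receding.
λ'/λ₀ = √((1 + β)/(1 − β)) for a receding source ⇒ β = (r² − 1)/(r² + 1) with r = λ'/λ₀.
β = (2.3900 − 1)/(2.3900 + 1) ≈ 0.410.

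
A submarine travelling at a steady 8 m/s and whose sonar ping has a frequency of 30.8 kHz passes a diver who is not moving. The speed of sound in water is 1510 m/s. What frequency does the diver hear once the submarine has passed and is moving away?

Receding: f₂ = f · v/(v + v_s) = 30.8 × 1510/1518 ≈ 30.6 kHz.

30.6 kHz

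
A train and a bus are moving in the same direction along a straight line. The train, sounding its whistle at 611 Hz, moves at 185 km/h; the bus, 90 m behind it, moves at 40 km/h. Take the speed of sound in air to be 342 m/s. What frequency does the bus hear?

185 km/h = 51.39 m/s; 40 km/h = 11.11 m/s.
The bus is behind, so the train is moving away from it while the bus is moving toward the train.
With source receding and observer approaching, f' = f · (v + v_o)/(v + v_s).
f' = 611 × (342 + 11.11)/(342 + 51.39) = 611 × 353.11/393.39 ≈ 548 Hz.

548 Hz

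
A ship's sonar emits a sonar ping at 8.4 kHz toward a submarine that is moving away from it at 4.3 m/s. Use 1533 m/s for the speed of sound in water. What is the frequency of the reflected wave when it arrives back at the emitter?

8.35 kHz

At the submarine (a moving observer), f₁ = f₀ · (v − u)/v = 8.4 × 1528.7/1533 ≈ 8.38 kHz.
On reflection it acts as a source moving away from the stationary detector: f₂ = f₁ · v/(v + u) = 8.38 × 1533/1537.3 ≈ 8.35 kHz.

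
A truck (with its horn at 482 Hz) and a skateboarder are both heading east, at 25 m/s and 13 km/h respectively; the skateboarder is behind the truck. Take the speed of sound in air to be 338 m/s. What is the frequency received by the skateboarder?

13 km/h = 3.611 m/s.
The skateboarder is behind, so the truck is moving away from it while the skateboarder is moving toward the truck.
General Doppler shift: f' = f · (v + v_o)/(v + v_s).
f' = 482 × (338 + 3.611)/(338 + 25) = 482 × 341.61/363 ≈ 454 Hz.

454 Hz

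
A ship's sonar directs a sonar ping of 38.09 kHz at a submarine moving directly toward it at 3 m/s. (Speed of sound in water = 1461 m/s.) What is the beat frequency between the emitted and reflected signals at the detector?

157 Hz

The submarine first receives the wave as a moving observer: f₁ = f₀ · (v + u)/v = 38.09 × (1461 + 3)/1461 ≈ 38.1682 kHz.
The reflection then acts as a moving source: f₂ = f₁ · v/(v − u) ≈ 38.2467 kHz.
Equivalently f₂ = f₀ · (v + u)/(v − u).
Beat frequency (with f₀ = 38090 Hz): |f₂ − f₀| = 2u·f₀/(v − u) = 2 × 3 × 38090/1458 ≈ 157 Hz.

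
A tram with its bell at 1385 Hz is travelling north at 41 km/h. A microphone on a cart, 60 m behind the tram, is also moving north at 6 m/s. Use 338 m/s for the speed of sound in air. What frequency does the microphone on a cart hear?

41 km/h = 11.39 m/s.
The microphone on a cart is behind, so the tram is moving away from it while the microphone on a cart is moving toward the tram.
General Doppler shift: f' = f · (v + v_o)/(v + v_s).
f' = 1385 × (338 + 6)/(338 + 11.39) = 1385 × 344/349.39 ≈ 1364 Hz.

1364 Hz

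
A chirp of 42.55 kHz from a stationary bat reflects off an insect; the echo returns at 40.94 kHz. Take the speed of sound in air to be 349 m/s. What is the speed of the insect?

6.7 m/s

Double Doppler shift off a moving reflector: f₂ = f₀ · (v + u)/(v − u) (u > 0 toward emitter).
Rearranging, u = v · (f₂ − f₀)/(f₂ + f₀) = 349 × -1.61/83.49 ≈ -6.7 m/s.
So the insect is moving at 6.7 m/s away from the emitter.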